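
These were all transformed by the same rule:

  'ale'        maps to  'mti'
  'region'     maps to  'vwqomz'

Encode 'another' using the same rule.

zmpbwvi

The output letters match the input read backwards, each shifted +8: ale reversed is ela. Two steps: reverse the string, then apply a Caesar shift of +8.
Applying it to another: reverse → rehtona; then shift: r+8=z, e+8=m, h+8=p, t+8=b, o+8=w, n+8=v, a+8=i.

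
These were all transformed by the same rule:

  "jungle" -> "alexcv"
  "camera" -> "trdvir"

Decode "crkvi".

Compare letters: j→a is +17, u→l is +17, n→e is +17 — a constant shift. Each letter is shifted forward by 17 in the alphabet (a Caesar shift of +17).
Reversing it on crkvi: c−17=l, r−17=a, k−17=t, v−17=e, i−17=r.

later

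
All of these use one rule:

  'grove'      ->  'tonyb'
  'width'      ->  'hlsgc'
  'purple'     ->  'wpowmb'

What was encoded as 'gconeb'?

Treating letters as 0–25, the rule is x ↦ 9x + 17 (mod 26).
Undoing it on gconeb: g(6)→3·(6−17)≡19=t; c(2)→3·(2−17)≡7=h; o(14)→3·(14−17)≡17=r; n(13)→3·(13−17)≡14=o; e(4)→3·(4−17)≡13=n; b(1)→3·(1−17)≡4=e (all mod 26).

throne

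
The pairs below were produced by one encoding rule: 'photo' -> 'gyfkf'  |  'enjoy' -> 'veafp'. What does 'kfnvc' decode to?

Compare letters: p→g is +17, h→y is +17, o→f is +17 — a constant shift. Each letter is shifted forward by 17 in the alphabet (a Caesar shift of +17).
Undoing it on kfnvc: k−17=t, f−17=o, n−17=w, v−17=e, c−17=l.

towel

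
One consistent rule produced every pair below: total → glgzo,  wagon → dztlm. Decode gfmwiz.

tundra

Each pair mirrors across the alphabet (t↔g, o↔l, t↔g): positions sum to 25. Each letter is replaced by its mirror in the alphabet: a↔z, b↔y, c↔x, and so on (the Atbash cipher).
Decoding gfmwiz: g↔t, f↔u, m↔n, w↔d, i↔r, z↔a.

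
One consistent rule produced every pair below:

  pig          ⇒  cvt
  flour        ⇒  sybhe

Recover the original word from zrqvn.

Compare letters: p→c is +13, i→v is +13, g→t is +13 — a constant shift. This is a Caesar cipher with shift 13.
Undoing it on zrqvn: z−13=m, r−13=e, q−13=d, v−13=i, n−13=a.

media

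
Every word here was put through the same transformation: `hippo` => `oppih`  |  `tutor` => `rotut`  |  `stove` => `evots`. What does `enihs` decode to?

shine

The output letters match the input read backwards: hippo reversed is oppih. It's just the letters in reverse order.
Undoing it on enihs: then reverse → shine.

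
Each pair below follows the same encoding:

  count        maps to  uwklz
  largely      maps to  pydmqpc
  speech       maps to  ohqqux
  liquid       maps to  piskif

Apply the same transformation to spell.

ohqpp

c(2)→u(20) and o(14)→w(22) fit y≡11x+24 (mod 26); the inverse of 11 mod 26 is 19. Each letter's alphabet position (a=0..z=25) is mapped through 11·x+24 mod 26 — an affine cipher.
On spell: s(18)→11·18+24≡14=o; p(15)→11·15+24≡7=h; e(4)→11·4+24≡16=q; l(11)→11·11+24≡15=p; l(11)→11·11+24≡15=p (all mod 26).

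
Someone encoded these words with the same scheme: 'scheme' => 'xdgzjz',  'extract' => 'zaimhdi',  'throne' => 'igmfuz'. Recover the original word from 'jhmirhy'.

martial

Each letter's alphabet position (a=0..z=25) is mapped through 11·x+7 mod 26 — an affine cipher.
Reversing it on jhmirhy: j(9)→19·(9−7)≡12=m; h(7)→19·(7−7)≡0=a; m(12)→19·(12−7)≡17=r; i(8)→19·(8−7)≡19=t; r(17)→19·(17−7)≡8=i; h(7)→19·(7−7)≡0=a; y(24)→19·(24−7)≡11=l (all mod 26).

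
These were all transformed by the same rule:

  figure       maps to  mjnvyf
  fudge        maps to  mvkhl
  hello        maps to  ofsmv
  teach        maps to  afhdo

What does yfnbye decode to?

Shifts by position in figure: pos 0: f→m (+7), pos 1: i→j (+1), pos 2: g→n (+7), pos 3: u→v (+1) — repeating every 2. The shifts repeat in a cycle of length 2: positions 0,1,… shift by +7, +1, then the pattern repeats.
Reversing it on yfnbye: y−7=r, f−1=e, n−7=g, b−1=a, y−7=r, e−1=d.

regard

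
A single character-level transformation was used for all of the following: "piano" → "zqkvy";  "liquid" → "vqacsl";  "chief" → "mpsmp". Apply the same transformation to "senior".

cmxqyz

The shifts repeat in a cycle of length 2: positions 0,1,… shift by +10, +8, then the pattern repeats.
Applying it to senior: s+10=c, e+8=m, n+10=x, i+8=q, o+10=y, r+8=z.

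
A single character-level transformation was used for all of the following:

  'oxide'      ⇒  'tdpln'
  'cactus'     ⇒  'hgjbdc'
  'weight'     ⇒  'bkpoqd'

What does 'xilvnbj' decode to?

scenery

In oxide: o→t is +5, x→d is +6, i→p is +7, d→l is +8 — the shift increases by 1 each position. Letter i (0-indexed) is shifted by i+5, so successive shifts are 5, 6, 7, ….
Decoding xilvnbj: x−5=s, i−6=c, l−7=e, v−8=n, n−9=e, b−10=r, j−11=y.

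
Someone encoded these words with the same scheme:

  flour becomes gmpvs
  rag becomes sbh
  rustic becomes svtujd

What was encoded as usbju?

Each letter is shifted forward by 1 in the alphabet (a Caesar shift of +1).
Reversing it on usbju: u−1=t, s−1=r, b−1=a, j−1=i, u−1=t.

trait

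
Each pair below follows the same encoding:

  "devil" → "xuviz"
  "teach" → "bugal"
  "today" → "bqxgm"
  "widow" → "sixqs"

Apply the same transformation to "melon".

wuzqt

Each letter's alphabet position (a=0..z=25) is mapped through 23·x+6 mod 26 — an affine cipher.
Applying it to melon: m(12)→23·12+6≡22=w; e(4)→23·4+6≡20=u; l(11)→23·11+6≡25=z; o(14)→23·14+6≡16=q; n(13)→23·13+6≡19=t (all mod 26).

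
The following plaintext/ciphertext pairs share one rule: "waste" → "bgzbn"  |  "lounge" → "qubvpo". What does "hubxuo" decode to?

Letter i (0-indexed) is shifted by i+5, so successive shifts are 5, 6, 7, ….
Decoding hubxuo: h−5=c, u−6=o, b−7=u, x−8=p, u−9=l, o−10=e.

couple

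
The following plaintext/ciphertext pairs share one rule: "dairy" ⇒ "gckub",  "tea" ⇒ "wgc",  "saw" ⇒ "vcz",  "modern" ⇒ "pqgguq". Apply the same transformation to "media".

pggkc

The shift depends on letter class: consonant d→g is +3, but vowel a→c is +2. Two shifts are in play — +2 for a/e/i/o/u, +3 for every other letter.
Applying it to media: m(cons)+3=p, e(vowel)+2=g, d(cons)+3=g, i(vowel)+2=k, a(vowel)+2=c.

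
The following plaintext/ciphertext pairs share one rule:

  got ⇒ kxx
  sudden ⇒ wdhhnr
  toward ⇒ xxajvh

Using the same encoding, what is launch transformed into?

pjdrgl

The shift depends on letter class: consonant g→k is +4, but vowel o→x is +9. Vowels shift forward by 9 and consonants shift forward by 4.
On launch: l(cons)+4=p, a(vowel)+9=j, u(vowel)+9=d, n(cons)+4=r, c(cons)+4=g, h(cons)+4=l.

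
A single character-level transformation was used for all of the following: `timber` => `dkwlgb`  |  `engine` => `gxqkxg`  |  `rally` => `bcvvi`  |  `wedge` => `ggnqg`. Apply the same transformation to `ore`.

qbg

The shift depends on letter class: consonant t→d is +10, but vowel i→k is +2. The rule splits by letter class: vowels +2, consonants +10.
For ore: o(vowel)+2=q, r(cons)+10=b, e(vowel)+2=g.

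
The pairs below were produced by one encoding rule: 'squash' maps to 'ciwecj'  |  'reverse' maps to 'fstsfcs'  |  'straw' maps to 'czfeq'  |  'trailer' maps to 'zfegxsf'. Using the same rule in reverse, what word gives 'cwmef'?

sugar

s(18)→c(2) and q(16)→i(8) fit y≡23x+4 (mod 26); the inverse of 23 mod 26 is 17. Each letter's alphabet position (a=0..z=25) is mapped through 23·x+4 mod 26 — an affine cipher.
Undoing it on cwmef: c(2)→17·(2−4)≡18=s; w(22)→17·(22−4)≡20=u; m(12)→17·(12−4)≡6=g; e(4)→17·(4−4)≡0=a; f(5)→17·(5−4)≡17=r (all mod 26).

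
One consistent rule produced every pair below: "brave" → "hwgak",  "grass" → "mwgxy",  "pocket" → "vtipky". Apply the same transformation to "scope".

Shifts by position in brave: pos 0: b→h (+6), pos 1: r→w (+5), pos 2: a→g (+6), pos 3: v→a (+5) — repeating every 2. A repeating key of period 2 is used — shifts +6, +5 over and over.
For scope: s+6=y, c+5=h, o+6=u, p+5=u, e+6=k.

yhuuk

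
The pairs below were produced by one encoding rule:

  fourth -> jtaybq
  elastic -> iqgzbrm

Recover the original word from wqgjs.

In fourth: f→j is +4, o→t is +5, u→a is +6, r→y is +7 — the shift increases by 1 each position. Letter i (0-indexed) is shifted by i+4, so successive shifts are 4, 5, 6, ….
Reversing it on wqgjs: w−4=s, q−5=l, g−6=a, j−7=c, s−8=k.

slack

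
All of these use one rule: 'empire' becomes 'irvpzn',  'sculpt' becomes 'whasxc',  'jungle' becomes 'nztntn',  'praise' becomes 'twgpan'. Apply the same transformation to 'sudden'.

In empire: e→i is +4, m→r is +5, p→v is +6, i→p is +7 — the shift increases by 1 each position. Each letter shifts forward by (position + 4), i.e. 4, 5, 6, … — the shift grows by one for each successive letter.
For sudden: s+4=w, u+5=z, d+6=j, d+7=k, e+8=m, n+9=w.

wzjkmw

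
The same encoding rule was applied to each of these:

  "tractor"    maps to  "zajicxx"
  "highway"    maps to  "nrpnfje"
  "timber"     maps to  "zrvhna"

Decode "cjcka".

The shifts repeat in a cycle of length 3: positions 0,1,… shift by +6, +9, +9, then the pattern repeats.
Decoding cjcka: c−6=w, j−9=a, c−9=t, k−6=e, a−9=r.

water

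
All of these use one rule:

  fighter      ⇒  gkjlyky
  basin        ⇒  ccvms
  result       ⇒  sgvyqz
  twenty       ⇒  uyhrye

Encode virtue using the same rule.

wkuxzk

In fighter: f→g is +1, i→k is +2, g→j is +3, h→l is +4 — the shift increases by 1 each position. Each letter shifts forward by (position + 1), i.e. 1, 2, 3, … — the shift grows by one for each successive letter.
Applying it to virtue: v+1=w, i+2=k, r+3=u, t+4=x, u+5=z, e+6=k.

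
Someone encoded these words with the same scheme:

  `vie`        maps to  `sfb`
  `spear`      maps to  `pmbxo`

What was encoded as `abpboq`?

Compare letters: v→s is +23, i→f is +23, e→b is +23 — a constant shift. This is a Caesar cipher with shift 23.
Undoing it on abpboq: a−23=d, b−23=e, p−23=s, b−23=e, o−23=r, q−23=t.

desert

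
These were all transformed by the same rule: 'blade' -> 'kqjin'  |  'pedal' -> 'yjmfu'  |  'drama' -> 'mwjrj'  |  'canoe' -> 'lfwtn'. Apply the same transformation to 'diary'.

Shifts by position in blade: pos 0: b→k (+9), pos 1: l→q (+5), pos 2: a→j (+9), pos 3: d→i (+5) — repeating every 2. The shifts repeat in a cycle of length 2: positions 0,1,… shift by +9, +5, then the pattern repeats.
Applying it to diary: d+9=m, i+5=n, a+9=j, r+5=w, y+9=h.

mnjwh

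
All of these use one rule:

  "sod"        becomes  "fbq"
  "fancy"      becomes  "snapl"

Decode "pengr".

crate

Compare letters: s→f is +13, o→b is +13, d→q is +13 — a constant shift. It's a constant shift of +13 (ROT13).
Undoing it on pengr: p−13=c, e−13=r, n−13=a, g−13=t, r−13=e.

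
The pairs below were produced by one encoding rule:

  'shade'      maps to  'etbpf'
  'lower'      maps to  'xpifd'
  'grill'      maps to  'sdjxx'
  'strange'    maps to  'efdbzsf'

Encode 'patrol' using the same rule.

bbfdpx

The shift depends on letter class: consonant s→e is +12, but vowel a→b is +1. Vowels shift forward by 1 and consonants shift forward by 12.
For patrol: p(cons)+12=b, a(vowel)+1=b, t(cons)+12=f, r(cons)+12=d, o(vowel)+1=p, l(cons)+12=x.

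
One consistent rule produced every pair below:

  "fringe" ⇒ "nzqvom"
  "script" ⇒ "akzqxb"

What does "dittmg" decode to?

valley

It's a constant shift of +8 (ROT8).
Reversing it on dittmg: d−8=v, i−8=a, t−8=l, t−8=l, m−8=e, g−8=y.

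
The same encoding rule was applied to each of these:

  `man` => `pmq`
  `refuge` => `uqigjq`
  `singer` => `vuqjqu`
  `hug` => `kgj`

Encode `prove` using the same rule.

suayq

The shift depends on letter class: consonant m→p is +3, but vowel a→m is +12. The rule splits by letter class: vowels +12, consonants +3.
For prove: p(cons)+3=s, r(cons)+3=u, o(vowel)+12=a, v(cons)+3=y, e(vowel)+12=q.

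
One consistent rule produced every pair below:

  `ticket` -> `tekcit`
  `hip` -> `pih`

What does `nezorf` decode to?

frozen

The output letters match the input read backwards: ticket reversed is tekcit. It's just the letters in reverse order.
Reversing it on nezorf: then reverse → frozen.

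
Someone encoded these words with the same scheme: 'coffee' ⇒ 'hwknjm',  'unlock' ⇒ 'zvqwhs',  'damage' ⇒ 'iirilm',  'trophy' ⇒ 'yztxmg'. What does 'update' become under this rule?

The shifts repeat in a cycle of length 2: positions 0,1,… shift by +5, +8, then the pattern repeats.
For update: u+5=z, p+8=x, d+5=i, a+8=i, t+5=y, e+8=m.

zxiiym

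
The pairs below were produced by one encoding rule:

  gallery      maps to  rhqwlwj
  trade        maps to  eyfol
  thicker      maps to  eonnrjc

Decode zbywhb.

Shifts by position in gallery: pos 0: g→r (+11), pos 1: a→h (+7), pos 2: l→q (+5), pos 3: l→w (+11), pos 4: e→l (+7), pos 5: r→w (+5) — repeating every 3. A repeating key of period 3 is used — shifts +11, +7, +5 over and over.
Decoding zbywhb: z−11=o, b−7=u, y−5=t, w−11=l, h−7=a, b−5=w.

outlaw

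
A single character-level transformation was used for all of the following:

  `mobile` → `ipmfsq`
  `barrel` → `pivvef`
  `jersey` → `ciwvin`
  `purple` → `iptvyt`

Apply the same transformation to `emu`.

The output letters match the input read backwards, each shifted +4: mobile reversed is elibom. Read the word backwards and shift each letter +4.
For emu: reverse → ume; then shift: u+4=y, m+4=q, e+4=i.

yqi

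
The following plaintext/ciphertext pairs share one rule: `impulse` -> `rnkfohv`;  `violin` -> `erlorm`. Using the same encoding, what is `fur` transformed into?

ufi

Letters are reflected about the middle of the alphabet (position → 25−position): Atbash.
For fur: f↔u, u↔f, r↔i.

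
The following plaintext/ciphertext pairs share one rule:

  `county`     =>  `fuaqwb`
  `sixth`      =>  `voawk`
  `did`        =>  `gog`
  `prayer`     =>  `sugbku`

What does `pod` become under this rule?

sug

The shift depends on letter class: consonant c→f is +3, but vowel o→u is +6. The rule splits by letter class: vowels +6, consonants +3.
Applying it to pod: p(cons)+3=s, o(vowel)+6=u, d(cons)+3=g.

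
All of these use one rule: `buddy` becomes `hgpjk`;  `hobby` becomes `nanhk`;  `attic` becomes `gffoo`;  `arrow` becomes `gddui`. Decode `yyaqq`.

Shifts by position in buddy: pos 0: b→h (+6), pos 1: u→g (+12), pos 2: d→p (+12), pos 3: d→j (+6), pos 4: y→k (+12) — repeating every 3. The shifts repeat in a cycle of length 3: positions 0,1,… shift by +6, +12, +12, then the pattern repeats.
Decoding yyaqq: y−6=s, y−12=m, a−12=o, q−6=k, q−12=e.

smoke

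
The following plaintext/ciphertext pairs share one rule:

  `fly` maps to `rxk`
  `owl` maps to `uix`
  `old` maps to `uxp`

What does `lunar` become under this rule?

xazgd

The shift depends on letter class: consonant f→r is +12, but vowel o→u is +6. The rule splits by letter class: vowels +6, consonants +12.
Applying it to lunar: l(cons)+12=x, u(vowel)+6=a, n(cons)+12=z, a(vowel)+6=g, r(cons)+12=d.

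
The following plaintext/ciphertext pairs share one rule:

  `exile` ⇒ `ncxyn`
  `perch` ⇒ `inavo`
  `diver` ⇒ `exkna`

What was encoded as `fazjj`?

e(4)→n(13) and x(23)→c(2) fit y≡9x+3 (mod 26); the inverse of 9 mod 26 is 3. Treating letters as 0–25, the rule is x ↦ 9x + 3 (mod 26).
Reversing it on fazjj: f(5)→3·(5−3)≡6=g; a(0)→3·(0−3)≡17=r; z(25)→3·(25−3)≡14=o; j(9)→3·(9−3)≡18=s; j(9)→3·(9−3)≡18=s (all mod 26).

gross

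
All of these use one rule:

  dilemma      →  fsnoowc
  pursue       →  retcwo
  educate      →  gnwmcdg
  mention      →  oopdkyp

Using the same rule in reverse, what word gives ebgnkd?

The shifts repeat in a cycle of length 2: positions 0,1,… shift by +2, +10, then the pattern repeats.
Reversing it on ebgnkd: e−2=c, b−10=r, g−2=e, n−10=d, k−2=i, d−10=t.

credit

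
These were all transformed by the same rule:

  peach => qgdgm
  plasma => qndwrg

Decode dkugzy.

In peach: p→q is +1, e→g is +2, a→d is +3, c→g is +4 — the shift increases by 1 each position. The shift increases by 1 at each position, starting from +1: 1, 2, 3, ….
Reversing it on dkugzy: d−1=c, k−2=i, u−3=r, g−4=c, z−5=u, y−6=s.

circus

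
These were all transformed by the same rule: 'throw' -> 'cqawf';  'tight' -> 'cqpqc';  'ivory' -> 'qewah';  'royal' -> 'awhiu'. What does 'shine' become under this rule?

The shift depends on letter class: consonant t→c is +9, but vowel o→w is +8. Vowels shift forward by 8 and consonants shift forward by 9.
On shine: s(cons)+9=b, h(cons)+9=q, i(vowel)+8=q, n(cons)+9=w, e(vowel)+8=m.

bqqwm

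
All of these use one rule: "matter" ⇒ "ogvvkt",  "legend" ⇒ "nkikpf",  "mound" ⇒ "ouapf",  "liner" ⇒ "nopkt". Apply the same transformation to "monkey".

oupmka

The shift depends on letter class: consonant m→o is +2, but vowel a→g is +6. Vowels shift forward by 6 and consonants shift forward by 2.
For monkey: m(cons)+2=o, o(vowel)+6=u, n(cons)+2=p, k(cons)+2=m, e(vowel)+6=k, y(cons)+2=a.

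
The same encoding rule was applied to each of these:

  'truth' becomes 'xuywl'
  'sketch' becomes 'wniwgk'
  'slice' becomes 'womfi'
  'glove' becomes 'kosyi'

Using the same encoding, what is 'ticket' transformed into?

Shifts by position in truth: pos 0: t→x (+4), pos 1: r→u (+3), pos 2: u→y (+4), pos 3: t→w (+3) — repeating every 2. The shifts repeat in a cycle of length 2: positions 0,1,… shift by +4, +3, then the pattern repeats.
For ticket: t+4=x, i+3=l, c+4=g, k+3=n, e+4=i, t+3=w.

xlgniw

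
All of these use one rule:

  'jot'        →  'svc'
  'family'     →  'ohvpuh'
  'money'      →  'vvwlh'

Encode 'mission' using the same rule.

The shift depends on letter class: consonant j→s is +9, but vowel o→v is +7. The rule splits by letter class: vowels +7, consonants +9.
For mission: m(cons)+9=v, i(vowel)+7=p, s(cons)+9=b, s(cons)+9=b, i(vowel)+7=p, o(vowel)+7=v, n(cons)+9=w.

vpbbpvw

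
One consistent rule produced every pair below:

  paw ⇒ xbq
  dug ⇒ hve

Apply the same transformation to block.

ldpmc

The output letters match the input read backwards, each shifted +1: paw reversed is wap. The word is reversed, then every letter is shifted forward by 1.
For block: reverse → kcolb; then shift: k+1=l, c+1=d, o+1=p, l+1=m, b+1=c.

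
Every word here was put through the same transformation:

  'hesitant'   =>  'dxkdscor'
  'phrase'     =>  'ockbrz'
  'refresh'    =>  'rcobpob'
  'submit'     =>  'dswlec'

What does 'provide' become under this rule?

The output letters match the input read backwards, each shifted +10: hesitant reversed is tnatiseh. The word is reversed, then every letter is shifted forward by 10.
For provide: reverse → edivorp; then shift: e+10=o, d+10=n, i+10=s, v+10=f, o+10=y, r+10=b, p+10=z.

onsfybz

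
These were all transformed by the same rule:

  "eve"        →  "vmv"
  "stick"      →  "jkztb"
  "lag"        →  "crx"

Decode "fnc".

Every letter moves 17 places later in the alphabet, wrapping around z→a.
Reversing it on fnc: f−17=o, n−17=w, c−17=l.

owl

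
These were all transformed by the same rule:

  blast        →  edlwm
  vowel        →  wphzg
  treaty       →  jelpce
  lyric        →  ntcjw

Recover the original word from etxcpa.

permit

The output letters match the input read backwards, each shifted +11: blast reversed is tsalb. Read the word backwards and shift each letter +11.
Reversing it on etxcpa: shift back: e−11=t, t−11=i, x−11=m, c−11=r, p−11=e, a−11=p → timrep; then reverse → permit.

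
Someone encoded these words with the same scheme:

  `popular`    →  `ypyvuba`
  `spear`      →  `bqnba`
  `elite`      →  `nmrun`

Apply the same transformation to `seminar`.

bfvjwba

Shifts by position in popular: pos 0: p→y (+9), pos 1: o→p (+1), pos 2: p→y (+9), pos 3: u→v (+1) — repeating every 2. The shifts repeat in a cycle of length 2: positions 0,1,… shift by +9, +1, then the pattern repeats.
Applying it to seminar: s+9=b, e+1=f, m+9=v, i+1=j, n+9=w, a+1=b, r+9=a.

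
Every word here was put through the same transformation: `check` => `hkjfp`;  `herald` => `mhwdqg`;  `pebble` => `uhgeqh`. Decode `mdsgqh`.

handle

Shifts by position in check: pos 0: c→h (+5), pos 1: h→k (+3), pos 2: e→j (+5), pos 3: c→f (+3) — repeating every 2. A repeating key of period 2 is used — shifts +5, +3 over and over.
Reversing it on mdsgqh: m−5=h, d−3=a, s−5=n, g−3=d, q−5=l, h−3=e.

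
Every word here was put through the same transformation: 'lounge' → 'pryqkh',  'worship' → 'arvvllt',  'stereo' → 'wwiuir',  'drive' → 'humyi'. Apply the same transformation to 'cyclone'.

Shifts by position in lounge: pos 0: l→p (+4), pos 1: o→r (+3), pos 2: u→y (+4), pos 3: n→q (+3) — repeating every 2. It's a Vigenère-style cipher with numeric key [4,3]: position i shifts by key[i mod 2].
Applying it to cyclone: c+4=g, y+3=b, c+4=g, l+3=o, o+4=s, n+3=q, e+4=i.

gbgosqi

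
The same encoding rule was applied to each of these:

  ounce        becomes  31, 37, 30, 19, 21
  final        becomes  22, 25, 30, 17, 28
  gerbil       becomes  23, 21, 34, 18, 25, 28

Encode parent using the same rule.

32, 17, 34, 21, 30, 36

Letters become their 1-based position plus 16 (so a→17, b→18, …).
On parent: p=16→32, a=1→17, r=18→34, e=5→21, n=14→30, t=20→36.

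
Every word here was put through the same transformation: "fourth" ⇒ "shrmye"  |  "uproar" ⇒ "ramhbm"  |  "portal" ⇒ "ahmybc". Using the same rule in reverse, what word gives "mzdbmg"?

Treating letters as 0–25, the rule is x ↦ 19x + 1 (mod 26).
Decoding mzdbmg: m(12)→11·(12−1)≡17=r; z(25)→11·(25−1)≡4=e; d(3)→11·(3−1)≡22=w; b(1)→11·(1−1)≡0=a; m(12)→11·(12−1)≡17=r; g(6)→11·(6−1)≡3=d (all mod 26).

reward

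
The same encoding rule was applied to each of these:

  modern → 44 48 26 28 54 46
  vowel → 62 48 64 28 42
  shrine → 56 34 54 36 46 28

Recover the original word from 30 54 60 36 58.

Each letter becomes 2×(its alphabet position, a=1..z=26) + 18.
Undoing it on 30 54 60 36 58: 30→(30−18)÷2=6=f, 54→(54−18)÷2=18=r, 60→(60−18)÷2=21=u, 36→(36−18)÷2=9=i, 58→(58−18)÷2=20=t.

fruit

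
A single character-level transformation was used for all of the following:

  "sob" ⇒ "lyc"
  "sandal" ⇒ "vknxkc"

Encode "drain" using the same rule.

xskbn

Two steps: reverse the string, then apply a Caesar shift of +10.
Applying it to drain: reverse → niard; then shift: n+10=x, i+10=s, a+10=k, r+10=b, d+10=n.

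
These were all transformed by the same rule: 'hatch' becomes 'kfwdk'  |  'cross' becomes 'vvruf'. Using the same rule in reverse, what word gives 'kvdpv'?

The output letters match the input read backwards, each shifted +3: hatch reversed is hctah. Read the word backwards and shift each letter +3.
Decoding kvdpv: shift back: k−3=h, v−3=s, d−3=a, p−3=m, v−3=s → hsams; then reverse → smash.

smash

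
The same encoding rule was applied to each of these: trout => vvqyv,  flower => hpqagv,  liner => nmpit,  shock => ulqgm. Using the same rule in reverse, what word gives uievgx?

A repeating key of period 2 is used — shifts +2, +4 over and over.
Reversing it on uievgx: u−2=s, i−4=e, e−2=c, v−4=r, g−2=e, x−4=t.

secret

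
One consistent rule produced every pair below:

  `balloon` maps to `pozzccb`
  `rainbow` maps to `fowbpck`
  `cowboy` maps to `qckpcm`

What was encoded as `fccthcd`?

Compare letters: b→p is +14, a→o is +14, l→z is +14 — a constant shift. Each letter is shifted forward by 14 in the alphabet (a Caesar shift of +14).
Reversing it on fccthcd: f−14=r, c−14=o, c−14=o, t−14=f, h−14=t, c−14=o, d−14=p.

rooftop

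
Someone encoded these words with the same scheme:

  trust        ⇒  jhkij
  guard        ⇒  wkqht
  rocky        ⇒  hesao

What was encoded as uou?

eye

Compare letters: t→j is +16, r→h is +16, u→k is +16 — a constant shift. Every letter moves 16 places later in the alphabet, wrapping around z→a.
Undoing it on uou: u−16=e, o−16=y, u−16=e.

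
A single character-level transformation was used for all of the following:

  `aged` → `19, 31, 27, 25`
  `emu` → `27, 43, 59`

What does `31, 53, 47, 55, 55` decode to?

a(#1)→19 and g(#7)→31: differences scale by 2, so n = 2·pos + 17. With a=1..z=26, the number is 2·pos + 17.
Decoding 31, 53, 47, 55, 55: 31→(31−17)÷2=7=g, 53→(53−17)÷2=18=r, 47→(47−17)÷2=15=o, 55→(55−17)÷2=19=s, 55→(55−17)÷2=19=s.

gross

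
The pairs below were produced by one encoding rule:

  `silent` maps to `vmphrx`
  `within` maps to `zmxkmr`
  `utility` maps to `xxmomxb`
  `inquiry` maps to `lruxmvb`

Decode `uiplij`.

relief

Shifts by position in silent: pos 0: s→v (+3), pos 1: i→m (+4), pos 2: l→p (+4), pos 3: e→h (+3), pos 4: n→r (+4), pos 5: t→x (+4) — repeating every 3. It's a Vigenère-style cipher with numeric key [3,4,4]: position i shifts by key[i mod 3].
Decoding uiplij: u−3=r, i−4=e, p−4=l, l−3=i, i−4=e, j−4=f.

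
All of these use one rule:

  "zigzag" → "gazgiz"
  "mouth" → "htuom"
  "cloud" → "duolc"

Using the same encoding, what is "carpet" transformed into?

teprac

The output letters match the input read backwards: zigzag reversed is gazgiz. The word is simply reversed.
For carpet: reverse → teprac.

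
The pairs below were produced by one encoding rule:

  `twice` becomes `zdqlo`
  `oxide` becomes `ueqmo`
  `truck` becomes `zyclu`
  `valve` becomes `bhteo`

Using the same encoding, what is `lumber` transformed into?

In twice: t→z is +6, w→d is +7, i→q is +8, c→l is +9 — the shift increases by 1 each position. Letter i (0-indexed) is shifted by i+6, so successive shifts are 6, 7, 8, ….
Applying it to lumber: l+6=r, u+7=b, m+8=u, b+9=k, e+10=o, r+11=c.

rbukoc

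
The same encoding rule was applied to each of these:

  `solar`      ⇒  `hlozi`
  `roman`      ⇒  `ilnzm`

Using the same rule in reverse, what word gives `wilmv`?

drone

Each pair mirrors across the alphabet (s↔h, o↔l, l↔o): positions sum to 25. Each letter is replaced by its mirror in the alphabet: a↔z, b↔y, c↔x, and so on (the Atbash cipher).
Decoding wilmv: w↔d, i↔r, l↔o, m↔n, v↔e.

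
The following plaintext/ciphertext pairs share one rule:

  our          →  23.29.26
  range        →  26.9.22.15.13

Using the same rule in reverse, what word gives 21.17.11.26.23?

Letters become their 1-based position plus 8 (so a→9, b→10, …).
Reversing it on 21.17.11.26.23: 21→(21−8)÷1=13=m, 17→(17−8)÷1=9=i, 11→(11−8)÷1=3=c, 26→(26−8)÷1=18=r, 23→(23−8)÷1=15=o.

micro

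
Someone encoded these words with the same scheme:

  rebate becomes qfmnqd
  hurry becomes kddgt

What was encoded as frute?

The output letters match the input read backwards, each shifted +12: rebate reversed is etaber. Two steps: reverse the string, then apply a Caesar shift of +12.
Undoing it on frute: shift back: f−12=t, r−12=f, u−12=i, t−12=h, e−12=s → tfihs; then reverse → shift.

shift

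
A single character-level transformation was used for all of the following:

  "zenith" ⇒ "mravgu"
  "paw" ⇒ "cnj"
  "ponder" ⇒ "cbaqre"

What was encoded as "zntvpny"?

Compare letters: z→m is +13, e→r is +13, n→a is +13 — a constant shift. This is a Caesar cipher with shift 13.
Reversing it on zntvpny: z−13=m, n−13=a, t−13=g, v−13=i, p−13=c, n−13=a, y−13=l.

magical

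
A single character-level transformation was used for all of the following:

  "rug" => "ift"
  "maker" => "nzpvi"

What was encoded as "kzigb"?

party

Each pair mirrors across the alphabet (r↔i, u↔f, g↔t): positions sum to 25. This is the alphabet-reversal cipher (Atbash): a becomes z, b becomes y, etc.
Undoing it on kzigb: k↔p, z↔a, i↔r, g↔t, b↔y.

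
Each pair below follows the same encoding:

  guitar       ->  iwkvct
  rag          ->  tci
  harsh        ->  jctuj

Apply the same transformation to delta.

Compare letters: g→i is +2, u→w is +2, i→k is +2 — a constant shift. This is a Caesar cipher with shift 2.
Applying it to delta: d+2=f, e+2=g, l+2=n, t+2=v, a+2=c.

fgnvc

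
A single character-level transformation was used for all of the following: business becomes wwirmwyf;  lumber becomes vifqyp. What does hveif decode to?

beard

The output letters match the input read backwards, each shifted +4: business reversed is ssenisub. Read the word backwards and shift each letter +4.
Undoing it on hveif: shift back: h−4=d, v−4=r, e−4=a, i−4=e, f−4=b → draeb; then reverse → beard.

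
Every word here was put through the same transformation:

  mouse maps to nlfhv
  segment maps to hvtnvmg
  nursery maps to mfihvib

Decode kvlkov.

people

Each pair mirrors across the alphabet (m↔n, o↔l, u↔f): positions sum to 25. This is the alphabet-reversal cipher (Atbash): a becomes z, b becomes y, etc.
Reversing it on kvlkov: k↔p, v↔e, l↔o, k↔p, o↔l, v↔e.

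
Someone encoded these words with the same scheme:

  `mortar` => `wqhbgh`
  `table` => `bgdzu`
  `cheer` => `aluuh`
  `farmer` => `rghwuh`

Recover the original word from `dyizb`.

m(12)→w(22) and o(14)→q(16) fit y≡23x+6 (mod 26); the inverse of 23 mod 26 is 17. Each letter's alphabet position (a=0..z=25) is mapped through 23·x+6 mod 26 — an affine cipher.
Decoding dyizb: d(3)→17·(3−6)≡1=b; y(24)→17·(24−6)≡20=u; i(8)→17·(8−6)≡8=i; z(25)→17·(25−6)≡11=l; b(1)→17·(1−6)≡19=t (all mod 26).

built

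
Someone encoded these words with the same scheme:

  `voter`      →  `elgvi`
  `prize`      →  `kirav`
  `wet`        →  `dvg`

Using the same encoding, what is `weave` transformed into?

dvzev

Letters are reflected about the middle of the alphabet (position → 25−position): Atbash.
For weave: w↔d, e↔v, a↔z, v↔e, e↔v.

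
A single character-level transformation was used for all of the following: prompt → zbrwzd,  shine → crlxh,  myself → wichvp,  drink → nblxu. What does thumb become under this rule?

drxwl

The shift depends on letter class: consonant p→z is +10, but vowel o→r is +3. Vowels shift forward by 3 and consonants shift forward by 10.
For thumb: t(cons)+10=d, h(cons)+10=r, u(vowel)+3=x, m(cons)+10=w, b(cons)+10=l.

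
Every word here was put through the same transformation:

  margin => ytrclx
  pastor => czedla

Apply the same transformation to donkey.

The word is reversed, then every letter is shifted forward by 11.
On donkey: reverse → yeknod; then shift: y+11=j, e+11=p, k+11=v, n+11=y, o+11=z, d+11=o.

jpvyzo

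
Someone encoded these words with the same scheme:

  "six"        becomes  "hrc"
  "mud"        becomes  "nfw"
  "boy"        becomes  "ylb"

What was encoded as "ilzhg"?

roast

This is the alphabet-reversal cipher (Atbash): a becomes z, b becomes y, etc.
Undoing it on ilzhg: i↔r, l↔o, z↔a, h↔s, g↔t.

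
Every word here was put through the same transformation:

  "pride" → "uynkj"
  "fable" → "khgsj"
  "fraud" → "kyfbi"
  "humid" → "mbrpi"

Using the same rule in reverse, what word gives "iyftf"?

Shifts by position in pride: pos 0: p→u (+5), pos 1: r→y (+7), pos 2: i→n (+5), pos 3: d→k (+7) — repeating every 2. A repeating key of period 2 is used — shifts +5, +7 over and over.
Undoing it on iyftf: i−5=d, y−7=r, f−5=a, t−7=m, f−5=a.

drama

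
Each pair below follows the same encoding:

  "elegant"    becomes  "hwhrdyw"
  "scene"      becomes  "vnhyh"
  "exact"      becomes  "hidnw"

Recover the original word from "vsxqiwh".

shuffle

Shifts by position in elegant: pos 0: e→h (+3), pos 1: l→w (+11), pos 2: e→h (+3), pos 3: g→r (+11) — repeating every 2. A repeating key of period 2 is used — shifts +3, +11 over and over.
Reversing it on vsxqiwh: v−3=s, s−11=h, x−3=u, q−11=f, i−3=f, w−11=l, h−3=e.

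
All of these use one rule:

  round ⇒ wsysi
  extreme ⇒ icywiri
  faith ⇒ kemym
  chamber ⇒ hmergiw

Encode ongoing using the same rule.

sslsmsl

Two shifts are in play — +4 for a/e/i/o/u, +5 for every other letter.
On ongoing: o(vowel)+4=s, n(cons)+5=s, g(cons)+5=l, o(vowel)+4=s, i(vowel)+4=m, n(cons)+5=s, g(cons)+5=l.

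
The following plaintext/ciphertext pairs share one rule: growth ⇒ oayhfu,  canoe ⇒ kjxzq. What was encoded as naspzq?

Letter i (0-indexed) is shifted by i+8, so successive shifts are 8, 9, 10, ….
Reversing it on naspzq: n−8=f, a−9=r, s−10=i, p−11=e, z−12=n, q−13=d.

friend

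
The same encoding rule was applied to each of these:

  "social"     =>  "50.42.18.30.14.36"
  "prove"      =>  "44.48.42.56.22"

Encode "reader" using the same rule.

48.22.14.20.22.48

Each letter becomes 2×(its alphabet position, a=1..z=26) + 12.
Applying it to reader: r=18→48, e=5→22, a=1→14, d=4→20, e=5→22, r=18→48.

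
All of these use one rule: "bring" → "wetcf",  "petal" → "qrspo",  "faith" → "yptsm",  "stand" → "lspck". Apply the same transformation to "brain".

b(1)→w(22) and r(17)→e(4) fit y≡7x+15 (mod 26); the inverse of 7 mod 26 is 15. This is an affine cipher: with a=0,…,z=25, each position x becomes (7x+15) mod 26.
Applying it to brain: b(1)→7·1+15≡22=w; r(17)→7·17+15≡4=e; a(0)→7·0+15≡15=p; i(8)→7·8+15≡19=t; n(13)→7·13+15≡2=c (all mod 26).

weptc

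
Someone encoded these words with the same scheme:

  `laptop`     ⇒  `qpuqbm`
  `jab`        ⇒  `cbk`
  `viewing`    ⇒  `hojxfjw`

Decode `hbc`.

The output letters match the input read backwards, each shifted +1: laptop reversed is potpal. Two steps: reverse the string, then apply a Caesar shift of +1.
Decoding hbc: shift back: h−1=g, b−1=a, c−1=b → gab; then reverse → bag.

bag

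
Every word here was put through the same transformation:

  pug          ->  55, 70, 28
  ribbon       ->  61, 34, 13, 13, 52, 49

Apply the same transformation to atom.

10, 67, 52, 46

p(#16)→55 and u(#21)→70: differences scale by 3, so n = 3·pos + 7. The formula is n = 3×(alphabet index, a=1) + 7.
For atom: a=1→10, t=20→67, o=15→52, m=13→46.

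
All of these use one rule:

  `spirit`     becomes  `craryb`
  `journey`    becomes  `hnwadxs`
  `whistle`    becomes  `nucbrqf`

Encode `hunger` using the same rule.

Two steps: reverse the string, then apply a Caesar shift of +9.
For hunger: reverse → regnuh; then shift: r+9=a, e+9=n, g+9=p, n+9=w, u+9=d, h+9=q.

anpwdq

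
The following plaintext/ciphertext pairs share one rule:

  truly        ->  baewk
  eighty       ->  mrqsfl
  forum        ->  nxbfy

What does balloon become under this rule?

jjvwabb

The shift increases by 1 at each position, starting from +8: 8, 9, 10, ….
Applying it to balloon: b+8=j, a+9=j, l+10=v, l+11=w, o+12=a, o+13=b, n+14=b.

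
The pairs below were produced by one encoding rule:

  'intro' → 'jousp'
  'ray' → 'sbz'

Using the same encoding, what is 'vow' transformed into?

Compare letters: i→j is +1, n→o is +1, t→u is +1 — a constant shift. Each letter is shifted forward by 1 in the alphabet (a Caesar shift of +1).
Applying it to vow: v+1=w, o+1=p, w+1=x.

wpx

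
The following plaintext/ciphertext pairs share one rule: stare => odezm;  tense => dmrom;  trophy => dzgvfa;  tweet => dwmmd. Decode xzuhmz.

driver

s(18)→o(14) and t(19)→d(3) fit y≡15x+4 (mod 26); the inverse of 15 mod 26 is 7. This is an affine cipher: with a=0,…,z=25, each position x becomes (15x+4) mod 26.
Reversing it on xzuhmz: x(23)→7·(23−4)≡3=d; z(25)→7·(25−4)≡17=r; u(20)→7·(20−4)≡8=i; h(7)→7·(7−4)≡21=v; m(12)→7·(12−4)≡4=e; z(25)→7·(25−4)≡17=r (all mod 26).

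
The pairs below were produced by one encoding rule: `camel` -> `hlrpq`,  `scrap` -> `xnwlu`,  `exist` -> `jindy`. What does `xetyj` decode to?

It's a Vigenère-style cipher with numeric key [5,11]: position i shifts by key[i mod 2].
Reversing it on xetyj: x−5=s, e−11=t, t−5=o, y−11=n, j−5=e.

stone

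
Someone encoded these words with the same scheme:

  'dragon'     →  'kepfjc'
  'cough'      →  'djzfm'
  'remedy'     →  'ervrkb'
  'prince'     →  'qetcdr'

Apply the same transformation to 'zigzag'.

itfipf

d(3)→k(10) and r(17)→e(4) fit y≡7x+15 (mod 26); the inverse of 7 mod 26 is 15. This is an affine cipher: with a=0,…,z=25, each position x becomes (7x+15) mod 26.
On zigzag: z(25)→7·25+15≡8=i; i(8)→7·8+15≡19=t; g(6)→7·6+15≡5=f; z(25)→7·25+15≡8=i; a(0)→7·0+15≡15=p; g(6)→7·6+15≡5=f (all mod 26).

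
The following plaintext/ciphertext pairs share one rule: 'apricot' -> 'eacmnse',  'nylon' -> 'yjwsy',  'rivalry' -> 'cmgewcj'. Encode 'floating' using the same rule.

qwseemyr

The shift depends on letter class: consonant p→a is +11, but vowel a→e is +4. The rule splits by letter class: vowels +4, consonants +11.
On floating: f(cons)+11=q, l(cons)+11=w, o(vowel)+4=s, a(vowel)+4=e, t(cons)+11=e, i(vowel)+4=m, n(cons)+11=y, g(cons)+11=r.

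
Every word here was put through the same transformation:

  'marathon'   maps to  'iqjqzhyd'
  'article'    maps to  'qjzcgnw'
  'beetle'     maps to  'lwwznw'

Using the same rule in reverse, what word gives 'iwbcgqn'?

Treating letters as 0–25, the rule is x ↦ 21x + 16 (mod 26).
Decoding iwbcgqn: i(8)→5·(8−16)≡12=m; w(22)→5·(22−16)≡4=e; b(1)→5·(1−16)≡3=d; c(2)→5·(2−16)≡8=i; g(6)→5·(6−16)≡2=c; q(16)→5·(16−16)≡0=a; n(13)→5·(13−16)≡11=l (all mod 26).

medical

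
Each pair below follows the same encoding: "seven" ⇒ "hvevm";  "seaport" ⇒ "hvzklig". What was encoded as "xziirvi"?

carrier

Each pair mirrors across the alphabet (s↔h, e↔v, v↔e): positions sum to 25. Each letter is replaced by its mirror in the alphabet: a↔z, b↔y, c↔x, and so on (the Atbash cipher).
Reversing it on xziirvi: x↔c, z↔a, i↔r, i↔r, r↔i, v↔e, i↔r.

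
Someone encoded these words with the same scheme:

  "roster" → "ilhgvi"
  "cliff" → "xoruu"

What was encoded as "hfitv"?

Each pair mirrors across the alphabet (r↔i, o↔l, s↔h): positions sum to 25. Each letter is replaced by its mirror in the alphabet: a↔z, b↔y, c↔x, and so on (the Atbash cipher).
Undoing it on hfitv: h↔s, f↔u, i↔r, t↔g, v↔e.

surge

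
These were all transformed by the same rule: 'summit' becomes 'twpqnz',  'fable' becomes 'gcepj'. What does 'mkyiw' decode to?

In summit: s→t is +1, u→w is +2, m→p is +3, m→q is +4 — the shift increases by 1 each position. The shift increases by 1 at each position, starting from +1: 1, 2, 3, ….
Decoding mkyiw: m−1=l, k−2=i, y−3=v, i−4=e, w−5=r.

liver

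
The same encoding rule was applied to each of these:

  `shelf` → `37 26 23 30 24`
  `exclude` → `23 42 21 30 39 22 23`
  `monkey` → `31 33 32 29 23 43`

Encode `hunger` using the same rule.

26 39 32 25 23 36

s is letter #19 and maps to 37: an offset of 18. The number is (letter's place in the alphabet, a=1) + 18.
For hunger: h=8→26, u=21→39, n=14→32, g=7→25, e=5→23, r=18→36.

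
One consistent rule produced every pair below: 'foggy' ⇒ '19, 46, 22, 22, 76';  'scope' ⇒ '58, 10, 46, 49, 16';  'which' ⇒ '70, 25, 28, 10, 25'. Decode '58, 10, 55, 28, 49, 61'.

script

f(#6)→19 and o(#15)→46: differences scale by 3, so n = 3·pos + 1. The formula is n = 3×(alphabet index, a=1) + 1.
Decoding 58, 10, 55, 28, 49, 61: 58→(58−1)÷3=19=s, 10→(10−1)÷3=3=c, 55→(55−1)÷3=18=r, 28→(28−1)÷3=9=i, 49→(49−1)÷3=16=p, 61→(61−1)÷3=20=t.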